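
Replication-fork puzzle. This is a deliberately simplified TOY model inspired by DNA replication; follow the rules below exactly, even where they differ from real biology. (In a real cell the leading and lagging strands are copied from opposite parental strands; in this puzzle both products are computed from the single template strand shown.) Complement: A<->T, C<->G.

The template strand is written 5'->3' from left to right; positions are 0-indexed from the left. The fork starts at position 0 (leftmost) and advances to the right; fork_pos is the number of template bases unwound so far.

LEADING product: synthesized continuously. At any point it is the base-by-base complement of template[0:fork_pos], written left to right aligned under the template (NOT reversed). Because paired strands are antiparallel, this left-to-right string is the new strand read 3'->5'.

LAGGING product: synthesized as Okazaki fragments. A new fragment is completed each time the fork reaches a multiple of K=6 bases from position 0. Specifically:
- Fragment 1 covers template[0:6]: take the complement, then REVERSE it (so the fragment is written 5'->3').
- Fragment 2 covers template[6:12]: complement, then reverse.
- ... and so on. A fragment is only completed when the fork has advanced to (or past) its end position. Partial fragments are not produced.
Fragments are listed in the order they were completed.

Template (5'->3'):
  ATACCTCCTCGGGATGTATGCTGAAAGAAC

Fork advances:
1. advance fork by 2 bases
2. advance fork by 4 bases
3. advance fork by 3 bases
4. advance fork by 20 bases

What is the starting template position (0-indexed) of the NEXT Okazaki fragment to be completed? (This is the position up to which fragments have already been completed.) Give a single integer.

Answer: 24

Derivation:
Step 1: advance 2 -> fork_pos = 0 + 2 = 2. Next multiple of 6 is 6 (not reached); still 0 fragment(s).
Step 2: advance 4 -> fork_pos = 2 + 4 = 6. Reached multiple(s) of 6: 6 -> fragment 1 completed (1 total).
Step 3: advance 3 -> fork_pos = 6 + 3 = 9. Next multiple of 6 is 12 (not reached); still 1 fragment(s).
Step 4: advance 20 -> fork_pos = 9 + 20 = 29. Reached multiple(s) of 6: 12, 18, 24 -> fragments 2-4 completed (4 total).
4 fragment(s) completed, covering template[0:24] (4 x 6 = 24). The next fragment, fragment 5, covers template[24:30], so it starts at position 24.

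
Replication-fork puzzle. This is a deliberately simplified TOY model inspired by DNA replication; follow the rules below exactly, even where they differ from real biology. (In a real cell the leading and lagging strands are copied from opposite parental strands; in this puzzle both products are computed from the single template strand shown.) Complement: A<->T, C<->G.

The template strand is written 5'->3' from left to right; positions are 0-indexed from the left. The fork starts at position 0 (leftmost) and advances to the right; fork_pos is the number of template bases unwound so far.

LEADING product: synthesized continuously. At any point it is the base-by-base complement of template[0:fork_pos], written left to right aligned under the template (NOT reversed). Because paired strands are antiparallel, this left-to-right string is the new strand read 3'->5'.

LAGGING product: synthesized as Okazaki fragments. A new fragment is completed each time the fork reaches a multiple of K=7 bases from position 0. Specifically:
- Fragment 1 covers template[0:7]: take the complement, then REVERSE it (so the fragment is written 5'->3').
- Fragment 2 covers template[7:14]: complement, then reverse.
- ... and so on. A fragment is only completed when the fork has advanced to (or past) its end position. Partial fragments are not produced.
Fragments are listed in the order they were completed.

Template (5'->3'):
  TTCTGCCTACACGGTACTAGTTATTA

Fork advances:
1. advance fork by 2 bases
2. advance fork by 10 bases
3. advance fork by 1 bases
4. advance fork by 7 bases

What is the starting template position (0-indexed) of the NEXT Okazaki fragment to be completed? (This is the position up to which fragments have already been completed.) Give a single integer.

Step 1: advance 2 -> fork_pos = 0 + 2 = 2. Next multiple of 7 is 7 (not reached); still 0 fragment(s).
Step 2: advance 10 -> fork_pos = 2 + 10 = 12. Reached multiple(s) of 7: 7 -> fragment 1 completed (1 total).
Step 3: advance 1 -> fork_pos = 12 + 1 = 13. Next multiple of 7 is 14 (not reached); still 1 fragment(s).
Step 4: advance 7 -> fork_pos = 13 + 7 = 20. Reached multiple(s) of 7: 14 -> fragment 2 completed (2 total).
2 fragment(s) completed, covering template[0:14] (2 x 7 = 14). The next fragment, fragment 3, covers template[14:21], so it starts at position 14.

Answer: 14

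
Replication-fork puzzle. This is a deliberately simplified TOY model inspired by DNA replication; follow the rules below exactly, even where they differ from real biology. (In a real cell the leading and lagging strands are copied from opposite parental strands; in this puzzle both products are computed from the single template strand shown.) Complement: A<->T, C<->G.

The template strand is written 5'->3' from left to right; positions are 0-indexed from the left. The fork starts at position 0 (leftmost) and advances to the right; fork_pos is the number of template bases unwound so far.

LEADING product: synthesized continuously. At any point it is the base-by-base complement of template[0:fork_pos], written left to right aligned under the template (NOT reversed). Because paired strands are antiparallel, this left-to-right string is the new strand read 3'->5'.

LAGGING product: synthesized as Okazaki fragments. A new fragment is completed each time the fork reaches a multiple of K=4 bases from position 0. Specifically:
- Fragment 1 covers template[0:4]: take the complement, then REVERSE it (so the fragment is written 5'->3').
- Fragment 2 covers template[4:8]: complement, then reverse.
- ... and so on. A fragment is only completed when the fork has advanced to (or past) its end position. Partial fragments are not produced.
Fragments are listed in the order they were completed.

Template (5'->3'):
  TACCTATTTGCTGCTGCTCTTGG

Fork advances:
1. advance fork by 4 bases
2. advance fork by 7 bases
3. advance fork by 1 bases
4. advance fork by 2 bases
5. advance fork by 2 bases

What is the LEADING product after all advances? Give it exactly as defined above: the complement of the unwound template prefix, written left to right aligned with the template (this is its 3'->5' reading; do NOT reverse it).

Answer: ATGGATAAACGACGAC

Derivation:
Step 1: advance 4 -> fork_pos = 0 + 4 = 4.
Step 2: advance 7 -> fork_pos = 4 + 7 = 11.
Step 3: advance 1 -> fork_pos = 11 + 1 = 12.
Step 4: advance 2 -> fork_pos = 12 + 2 = 14.
Step 5: advance 2 -> fork_pos = 14 + 2 = 16.
Unwound prefix: template[0:16] = TACCTATTTGCTGCTG
Complement it base by base (A<->T, C<->G), keeping left-to-right order:
  [0:5] TACCT -> ATGGA
  [5:10] ATTTG -> TAAAC
  [10:15] CTGCT -> GACGA
  [15:16] G -> C
Concatenate: ATGGATAAACGACGAC (length 16; written aligned with the template, i.e. 3'->5').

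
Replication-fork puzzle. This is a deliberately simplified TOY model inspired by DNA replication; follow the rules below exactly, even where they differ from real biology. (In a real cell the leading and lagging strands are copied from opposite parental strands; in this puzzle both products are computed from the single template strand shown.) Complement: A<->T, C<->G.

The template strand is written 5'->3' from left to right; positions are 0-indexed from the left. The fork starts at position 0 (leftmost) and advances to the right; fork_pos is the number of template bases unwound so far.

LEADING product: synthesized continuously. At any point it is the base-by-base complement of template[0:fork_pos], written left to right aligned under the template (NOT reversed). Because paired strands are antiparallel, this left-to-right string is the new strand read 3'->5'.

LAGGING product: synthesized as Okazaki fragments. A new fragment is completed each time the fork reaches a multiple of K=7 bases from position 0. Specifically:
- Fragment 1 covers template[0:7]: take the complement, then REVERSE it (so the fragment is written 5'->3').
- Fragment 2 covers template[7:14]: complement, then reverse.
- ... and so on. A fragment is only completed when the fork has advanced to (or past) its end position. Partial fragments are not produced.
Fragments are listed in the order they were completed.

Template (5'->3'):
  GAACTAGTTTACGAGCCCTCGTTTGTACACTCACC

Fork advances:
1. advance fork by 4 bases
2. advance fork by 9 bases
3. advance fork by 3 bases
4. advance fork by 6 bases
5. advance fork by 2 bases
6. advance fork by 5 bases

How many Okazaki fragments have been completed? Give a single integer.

Step 1: advance 4 -> fork_pos = 0 + 4 = 4. Next multiple of 7 is 7 (not reached); still 0 fragment(s).
Step 2: advance 9 -> fork_pos = 4 + 9 = 13. Reached multiple(s) of 7: 7 -> fragment 1 completed (1 total).
Step 3: advance 3 -> fork_pos = 13 + 3 = 16. Reached multiple(s) of 7: 14 -> fragment 2 completed (2 total).
Step 4: advance 6 -> fork_pos = 16 + 6 = 22. Reached multiple(s) of 7: 21 -> fragment 3 completed (3 total).
Step 5: advance 2 -> fork_pos = 22 + 2 = 24. Next multiple of 7 is 28 (not reached); still 3 fragment(s).
Step 6: advance 5 -> fork_pos = 24 + 5 = 29. Reached multiple(s) of 7: 28 -> fragment 4 completed (4 total).
Check: final fork_pos = 29; the multiples of 7 that are <= 29 are 7..28 -> 29 // 7 = 4 completed fragment(s).

Answer: 4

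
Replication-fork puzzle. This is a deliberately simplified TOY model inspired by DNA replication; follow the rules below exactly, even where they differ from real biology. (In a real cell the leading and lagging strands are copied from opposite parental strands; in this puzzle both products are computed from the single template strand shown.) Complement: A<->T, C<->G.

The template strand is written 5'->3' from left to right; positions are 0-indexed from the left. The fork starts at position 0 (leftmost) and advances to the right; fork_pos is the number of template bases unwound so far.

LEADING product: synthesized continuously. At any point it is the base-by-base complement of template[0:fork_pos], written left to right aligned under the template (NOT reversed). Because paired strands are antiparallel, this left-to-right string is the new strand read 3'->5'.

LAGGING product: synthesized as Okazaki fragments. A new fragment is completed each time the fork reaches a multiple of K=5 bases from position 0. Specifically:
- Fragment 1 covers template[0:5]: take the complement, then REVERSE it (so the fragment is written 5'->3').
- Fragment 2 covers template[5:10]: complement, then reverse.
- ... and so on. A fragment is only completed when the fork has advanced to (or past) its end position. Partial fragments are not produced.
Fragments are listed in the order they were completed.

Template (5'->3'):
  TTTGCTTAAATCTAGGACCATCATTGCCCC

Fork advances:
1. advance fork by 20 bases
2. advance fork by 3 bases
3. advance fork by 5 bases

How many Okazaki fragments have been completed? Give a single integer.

Step 1: advance 20 -> fork_pos = 0 + 20 = 20. Reached multiple(s) of 5: 5, 10, 15, 20 -> fragments 1-4 completed (4 total).
Step 2: advance 3 -> fork_pos = 20 + 3 = 23. Next multiple of 5 is 25 (not reached); still 4 fragment(s).
Step 3: advance 5 -> fork_pos = 23 + 5 = 28. Reached multiple(s) of 5: 25 -> fragment 5 completed (5 total).
Check: final fork_pos = 28; the multiples of 5 that are <= 28 are 5..25 -> 28 // 5 = 5 completed fragment(s).

Answer: 5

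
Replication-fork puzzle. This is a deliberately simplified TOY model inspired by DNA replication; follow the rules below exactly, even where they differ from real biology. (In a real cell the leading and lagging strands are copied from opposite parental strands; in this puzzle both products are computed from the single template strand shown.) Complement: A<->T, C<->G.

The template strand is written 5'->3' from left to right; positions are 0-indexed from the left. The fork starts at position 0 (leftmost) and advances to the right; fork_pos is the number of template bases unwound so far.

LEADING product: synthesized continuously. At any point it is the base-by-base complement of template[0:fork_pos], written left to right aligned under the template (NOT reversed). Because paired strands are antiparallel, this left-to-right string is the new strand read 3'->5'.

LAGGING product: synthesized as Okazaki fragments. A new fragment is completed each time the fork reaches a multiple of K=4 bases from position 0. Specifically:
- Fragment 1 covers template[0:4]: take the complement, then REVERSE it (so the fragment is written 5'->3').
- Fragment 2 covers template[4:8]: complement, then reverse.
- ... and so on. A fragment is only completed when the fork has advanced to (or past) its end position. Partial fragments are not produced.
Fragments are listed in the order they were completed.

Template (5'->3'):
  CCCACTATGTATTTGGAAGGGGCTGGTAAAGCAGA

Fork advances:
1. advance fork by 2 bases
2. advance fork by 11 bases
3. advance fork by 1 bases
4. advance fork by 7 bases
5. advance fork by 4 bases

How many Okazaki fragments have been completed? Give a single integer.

Answer: 6

Derivation:
Step 1: advance 2 -> fork_pos = 0 + 2 = 2. Next multiple of 4 is 4 (not reached); still 0 fragment(s).
Step 2: advance 11 -> fork_pos = 2 + 11 = 13. Reached multiple(s) of 4: 4, 8, 12 -> fragments 1-3 completed (3 total).
Step 3: advance 1 -> fork_pos = 13 + 1 = 14. Next multiple of 4 is 16 (not reached); still 3 fragment(s).
Step 4: advance 7 -> fork_pos = 14 + 7 = 21. Reached multiple(s) of 4: 16, 20 -> fragments 4-5 completed (5 total).
Step 5: advance 4 -> fork_pos = 21 + 4 = 25. Reached multiple(s) of 4: 24 -> fragment 6 completed (6 total).
Check: final fork_pos = 25; the multiples of 4 that are <= 25 are 4..24 -> 25 // 4 = 6 completed fragment(s).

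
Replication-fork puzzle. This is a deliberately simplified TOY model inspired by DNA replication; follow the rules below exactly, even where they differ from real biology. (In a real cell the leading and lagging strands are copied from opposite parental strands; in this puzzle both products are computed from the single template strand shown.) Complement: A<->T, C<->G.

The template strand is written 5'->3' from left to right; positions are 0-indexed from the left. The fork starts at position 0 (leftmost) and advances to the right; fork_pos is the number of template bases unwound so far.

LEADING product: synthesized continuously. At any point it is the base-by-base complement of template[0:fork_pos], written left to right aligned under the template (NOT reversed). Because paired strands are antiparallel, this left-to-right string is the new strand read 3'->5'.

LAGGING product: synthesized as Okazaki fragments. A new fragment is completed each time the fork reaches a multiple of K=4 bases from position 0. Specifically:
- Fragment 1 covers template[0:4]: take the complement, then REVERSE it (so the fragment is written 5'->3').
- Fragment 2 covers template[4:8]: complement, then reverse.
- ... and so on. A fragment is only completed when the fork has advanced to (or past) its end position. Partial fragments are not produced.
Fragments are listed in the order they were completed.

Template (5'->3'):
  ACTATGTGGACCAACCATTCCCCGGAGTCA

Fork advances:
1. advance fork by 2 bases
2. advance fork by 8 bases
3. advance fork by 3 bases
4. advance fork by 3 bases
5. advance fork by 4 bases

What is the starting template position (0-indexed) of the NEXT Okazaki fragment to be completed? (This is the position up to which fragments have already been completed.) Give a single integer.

Step 1: advance 2 -> fork_pos = 0 + 2 = 2. Next multiple of 4 is 4 (not reached); still 0 fragment(s).
Step 2: advance 8 -> fork_pos = 2 + 8 = 10. Reached multiple(s) of 4: 4, 8 -> fragments 1-2 completed (2 total).
Step 3: advance 3 -> fork_pos = 10 + 3 = 13. Reached multiple(s) of 4: 12 -> fragment 3 completed (3 total).
Step 4: advance 3 -> fork_pos = 13 + 3 = 16. Reached multiple(s) of 4: 16 -> fragment 4 completed (4 total).
Step 5: advance 4 -> fork_pos = 16 + 4 = 20. Reached multiple(s) of 4: 20 -> fragment 5 completed (5 total).
5 fragment(s) completed, covering template[0:20] (5 x 4 = 20). The next fragment, fragment 6, covers template[20:24], so it starts at position 20.

Answer: 20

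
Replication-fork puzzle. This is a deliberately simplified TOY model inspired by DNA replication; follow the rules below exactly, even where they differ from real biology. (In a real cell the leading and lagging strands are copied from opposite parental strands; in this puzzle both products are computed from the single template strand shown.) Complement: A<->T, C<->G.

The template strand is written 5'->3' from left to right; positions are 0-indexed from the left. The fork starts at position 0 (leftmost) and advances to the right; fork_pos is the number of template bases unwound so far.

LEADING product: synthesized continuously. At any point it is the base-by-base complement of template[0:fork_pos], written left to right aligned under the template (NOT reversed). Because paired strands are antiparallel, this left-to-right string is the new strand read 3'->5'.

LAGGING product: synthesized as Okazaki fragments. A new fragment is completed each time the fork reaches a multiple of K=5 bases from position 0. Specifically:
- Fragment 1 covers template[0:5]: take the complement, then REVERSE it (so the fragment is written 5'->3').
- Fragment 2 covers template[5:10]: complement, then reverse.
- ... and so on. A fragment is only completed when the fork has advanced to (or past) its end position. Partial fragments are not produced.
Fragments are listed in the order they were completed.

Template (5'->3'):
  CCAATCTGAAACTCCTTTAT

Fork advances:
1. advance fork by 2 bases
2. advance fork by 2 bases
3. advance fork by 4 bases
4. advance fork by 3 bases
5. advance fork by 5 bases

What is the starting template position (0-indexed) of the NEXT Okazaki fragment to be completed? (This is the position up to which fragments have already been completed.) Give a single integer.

Step 1: advance 2 -> fork_pos = 0 + 2 = 2. Next multiple of 5 is 5 (not reached); still 0 fragment(s).
Step 2: advance 2 -> fork_pos = 2 + 2 = 4. Next multiple of 5 is 5 (not reached); still 0 fragment(s).
Step 3: advance 4 -> fork_pos = 4 + 4 = 8. Reached multiple(s) of 5: 5 -> fragment 1 completed (1 total).
Step 4: advance 3 -> fork_pos = 8 + 3 = 11. Reached multiple(s) of 5: 10 -> fragment 2 completed (2 total).
Step 5: advance 5 -> fork_pos = 11 + 5 = 16. Reached multiple(s) of 5: 15 -> fragment 3 completed (3 total).
3 fragment(s) completed, covering template[0:15] (3 x 5 = 15). The next fragment, fragment 4, covers template[15:20], so it starts at position 15.

Answer: 15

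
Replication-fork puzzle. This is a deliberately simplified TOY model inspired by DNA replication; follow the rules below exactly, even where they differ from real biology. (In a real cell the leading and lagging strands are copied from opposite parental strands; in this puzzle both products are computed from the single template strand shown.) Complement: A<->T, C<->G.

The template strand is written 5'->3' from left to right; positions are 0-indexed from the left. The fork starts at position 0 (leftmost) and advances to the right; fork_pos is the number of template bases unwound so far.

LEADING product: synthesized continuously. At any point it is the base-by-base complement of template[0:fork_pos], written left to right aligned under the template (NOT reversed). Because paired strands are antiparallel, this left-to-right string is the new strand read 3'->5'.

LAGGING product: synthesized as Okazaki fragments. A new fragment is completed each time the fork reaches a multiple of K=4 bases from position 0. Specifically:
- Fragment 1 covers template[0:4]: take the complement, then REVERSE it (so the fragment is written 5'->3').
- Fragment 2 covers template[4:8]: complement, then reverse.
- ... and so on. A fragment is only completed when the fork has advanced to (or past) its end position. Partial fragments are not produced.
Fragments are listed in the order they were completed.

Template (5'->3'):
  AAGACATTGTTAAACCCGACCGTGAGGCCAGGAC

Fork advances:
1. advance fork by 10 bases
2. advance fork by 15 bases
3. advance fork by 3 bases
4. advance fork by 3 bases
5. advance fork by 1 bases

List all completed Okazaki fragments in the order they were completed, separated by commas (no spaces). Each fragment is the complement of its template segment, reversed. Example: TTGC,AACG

Step 1: advance 10 -> fork_pos = 0 + 10 = 10. Reached multiple(s) of 4: 4, 8 -> fragments 1-2 completed (2 total).
Step 2: advance 15 -> fork_pos = 10 + 15 = 25. Reached multiple(s) of 4: 12, 16, 20, 24 -> fragments 3-6 completed (6 total).
Step 3: advance 3 -> fork_pos = 25 + 3 = 28. Reached multiple(s) of 4: 28 -> fragment 7 completed (7 total).
Step 4: advance 3 -> fork_pos = 28 + 3 = 31. Next multiple of 4 is 32 (not reached); still 7 fragment(s).
Step 5: advance 1 -> fork_pos = 31 + 1 = 32. Reached multiple(s) of 4: 32 -> fragment 8 completed (8 total).
Final fork_pos = 32, so 8 fragment(s) are complete. Build each: template segment -> complement -> reverse.
Fragment 1: template[0:4] = AAGA -> complement TTCT -> reversed TCTT
Fragment 2: template[4:8] = CATT -> complement GTAA -> reversed AATG
Fragment 3: template[8:12] = GTTA -> complement CAAT -> reversed TAAC
Fragment 4: template[12:16] = AACC -> complement TTGG -> reversed GGTT
Fragment 5: template[16:20] = CGAC -> complement GCTG -> reversed GTCG
Fragment 6: template[20:24] = CGTG -> complement GCAC -> reversed CACG
Fragment 7: template[24:28] = AGGC -> complement TCCG -> reversed GCCT
Fragment 8: template[28:32] = CAGG -> complement GTCC -> reversed CCTG

Answer: TCTT,AATG,TAAC,GGTT,GTCG,CACG,GCCT,CCTG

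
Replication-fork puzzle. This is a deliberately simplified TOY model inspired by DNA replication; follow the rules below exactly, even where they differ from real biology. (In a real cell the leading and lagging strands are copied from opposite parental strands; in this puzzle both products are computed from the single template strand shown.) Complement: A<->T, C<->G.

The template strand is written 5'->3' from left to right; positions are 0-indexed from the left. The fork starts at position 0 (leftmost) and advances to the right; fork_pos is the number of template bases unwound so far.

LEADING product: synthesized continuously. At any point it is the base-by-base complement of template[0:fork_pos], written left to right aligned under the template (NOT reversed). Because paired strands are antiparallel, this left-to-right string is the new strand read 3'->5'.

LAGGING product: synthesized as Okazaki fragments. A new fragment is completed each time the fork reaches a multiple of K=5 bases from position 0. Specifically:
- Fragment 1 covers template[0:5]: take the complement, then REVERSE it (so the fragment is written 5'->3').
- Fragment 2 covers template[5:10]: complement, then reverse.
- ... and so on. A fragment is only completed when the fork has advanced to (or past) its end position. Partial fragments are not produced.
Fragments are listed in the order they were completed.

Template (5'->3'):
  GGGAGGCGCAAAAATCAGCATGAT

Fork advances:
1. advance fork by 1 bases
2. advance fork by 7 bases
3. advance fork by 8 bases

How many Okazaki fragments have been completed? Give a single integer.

Answer: 3

Derivation:
Step 1: advance 1 -> fork_pos = 0 + 1 = 1. Next multiple of 5 is 5 (not reached); still 0 fragment(s).
Step 2: advance 7 -> fork_pos = 1 + 7 = 8. Reached multiple(s) of 5: 5 -> fragment 1 completed (1 total).
Step 3: advance 8 -> fork_pos = 8 + 8 = 16. Reached multiple(s) of 5: 10, 15 -> fragments 2-3 completed (3 total).
Check: final fork_pos = 16; the multiples of 5 that are <= 16 are 5..15 -> 16 // 5 = 3 completed fragment(s).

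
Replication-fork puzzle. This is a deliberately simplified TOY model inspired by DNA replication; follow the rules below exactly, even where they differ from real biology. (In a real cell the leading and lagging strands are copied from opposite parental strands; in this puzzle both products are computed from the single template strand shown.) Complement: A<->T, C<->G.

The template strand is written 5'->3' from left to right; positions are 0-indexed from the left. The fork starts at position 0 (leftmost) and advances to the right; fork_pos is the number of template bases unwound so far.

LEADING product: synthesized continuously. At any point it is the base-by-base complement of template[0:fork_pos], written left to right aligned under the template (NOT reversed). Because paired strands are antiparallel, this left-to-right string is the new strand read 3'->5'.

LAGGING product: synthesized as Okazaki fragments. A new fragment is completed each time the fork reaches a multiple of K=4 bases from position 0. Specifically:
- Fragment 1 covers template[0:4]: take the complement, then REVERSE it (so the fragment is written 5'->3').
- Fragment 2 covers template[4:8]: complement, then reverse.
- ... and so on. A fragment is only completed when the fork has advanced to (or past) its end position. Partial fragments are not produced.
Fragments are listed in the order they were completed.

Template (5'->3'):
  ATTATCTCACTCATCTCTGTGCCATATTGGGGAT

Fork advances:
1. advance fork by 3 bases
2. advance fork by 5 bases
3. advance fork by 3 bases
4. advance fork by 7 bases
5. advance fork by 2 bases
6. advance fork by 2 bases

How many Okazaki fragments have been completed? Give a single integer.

Step 1: advance 3 -> fork_pos = 0 + 3 = 3. Next multiple of 4 is 4 (not reached); still 0 fragment(s).
Step 2: advance 5 -> fork_pos = 3 + 5 = 8. Reached multiple(s) of 4: 4, 8 -> fragments 1-2 completed (2 total).
Step 3: advance 3 -> fork_pos = 8 + 3 = 11. Next multiple of 4 is 12 (not reached); still 2 fragment(s).
Step 4: advance 7 -> fork_pos = 11 + 7 = 18. Reached multiple(s) of 4: 12, 16 -> fragments 3-4 completed (4 total).
Step 5: advance 2 -> fork_pos = 18 + 2 = 20. Reached multiple(s) of 4: 20 -> fragment 5 completed (5 total).
Step 6: advance 2 -> fork_pos = 20 + 2 = 22. Next multiple of 4 is 24 (not reached); still 5 fragment(s).
Check: final fork_pos = 22; the multiples of 4 that are <= 22 are 4..20 -> 22 // 4 = 5 completed fragment(s).

Answer: 5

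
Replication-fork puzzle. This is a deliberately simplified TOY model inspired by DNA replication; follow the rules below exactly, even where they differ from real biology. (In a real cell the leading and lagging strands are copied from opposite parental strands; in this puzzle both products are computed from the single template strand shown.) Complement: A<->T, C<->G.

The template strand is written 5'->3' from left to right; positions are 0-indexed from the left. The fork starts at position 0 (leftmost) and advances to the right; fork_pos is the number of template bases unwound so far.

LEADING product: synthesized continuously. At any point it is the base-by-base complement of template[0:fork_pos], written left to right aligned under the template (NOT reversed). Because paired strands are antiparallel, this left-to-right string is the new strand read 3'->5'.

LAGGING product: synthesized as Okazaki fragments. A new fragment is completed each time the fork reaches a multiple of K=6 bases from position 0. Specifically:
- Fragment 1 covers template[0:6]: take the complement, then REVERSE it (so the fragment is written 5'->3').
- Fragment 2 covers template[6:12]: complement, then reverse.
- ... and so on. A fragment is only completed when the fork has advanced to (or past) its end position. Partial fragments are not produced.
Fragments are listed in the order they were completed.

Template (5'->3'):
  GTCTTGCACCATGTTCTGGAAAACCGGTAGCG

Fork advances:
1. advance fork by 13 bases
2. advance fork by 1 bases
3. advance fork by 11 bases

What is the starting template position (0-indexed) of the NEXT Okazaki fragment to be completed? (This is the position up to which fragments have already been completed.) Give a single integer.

Step 1: advance 13 -> fork_pos = 0 + 13 = 13. Reached multiple(s) of 6: 6, 12 -> fragments 1-2 completed (2 total).
Step 2: advance 1 -> fork_pos = 13 + 1 = 14. Next multiple of 6 is 18 (not reached); still 2 fragment(s).
Step 3: advance 11 -> fork_pos = 14 + 11 = 25. Reached multiple(s) of 6: 18, 24 -> fragments 3-4 completed (4 total).
4 fragment(s) completed, covering template[0:24] (4 x 6 = 24). The next fragment, fragment 5, covers template[24:30], so it starts at position 24.

Answer: 24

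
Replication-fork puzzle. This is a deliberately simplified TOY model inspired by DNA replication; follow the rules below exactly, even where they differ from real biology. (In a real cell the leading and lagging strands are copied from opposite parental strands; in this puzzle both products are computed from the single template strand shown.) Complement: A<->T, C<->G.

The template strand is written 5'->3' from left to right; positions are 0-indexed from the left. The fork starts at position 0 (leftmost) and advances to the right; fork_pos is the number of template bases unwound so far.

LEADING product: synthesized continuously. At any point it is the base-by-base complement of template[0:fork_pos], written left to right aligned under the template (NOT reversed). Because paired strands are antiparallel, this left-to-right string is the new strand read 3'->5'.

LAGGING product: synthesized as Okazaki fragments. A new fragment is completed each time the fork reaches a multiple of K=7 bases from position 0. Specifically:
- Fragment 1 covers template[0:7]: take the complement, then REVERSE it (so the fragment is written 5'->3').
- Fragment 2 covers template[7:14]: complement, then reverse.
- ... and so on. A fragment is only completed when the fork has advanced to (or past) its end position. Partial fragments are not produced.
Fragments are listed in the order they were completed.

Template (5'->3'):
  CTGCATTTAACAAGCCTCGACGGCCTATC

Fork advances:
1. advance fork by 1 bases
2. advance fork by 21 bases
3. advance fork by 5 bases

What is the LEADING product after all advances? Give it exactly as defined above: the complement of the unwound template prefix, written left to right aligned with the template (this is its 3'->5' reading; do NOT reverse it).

Answer: GACGTAAATTGTTCGGAGCTGCCGGAT

Derivation:
Step 1: advance 1 -> fork_pos = 0 + 1 = 1.
Step 2: advance 21 -> fork_pos = 1 + 21 = 22.
Step 3: advance 5 -> fork_pos = 22 + 5 = 27.
Unwound prefix: template[0:27] = CTGCATTTAACAAGCCTCGACGGCCTA
Complement it base by base (A<->T, C<->G), keeping left-to-right order:
  [0:5] CTGCA -> GACGT
  [5:10] TTTAA -> AAATT
  [10:15] CAAGC -> GTTCG
  [15:20] CTCGA -> GAGCT
  [20:25] CGGCC -> GCCGG
  [25:27] TA -> AT
Concatenate: GACGTAAATTGTTCGGAGCTGCCGGAT (length 27; written aligned with the template, i.e. 3'->5').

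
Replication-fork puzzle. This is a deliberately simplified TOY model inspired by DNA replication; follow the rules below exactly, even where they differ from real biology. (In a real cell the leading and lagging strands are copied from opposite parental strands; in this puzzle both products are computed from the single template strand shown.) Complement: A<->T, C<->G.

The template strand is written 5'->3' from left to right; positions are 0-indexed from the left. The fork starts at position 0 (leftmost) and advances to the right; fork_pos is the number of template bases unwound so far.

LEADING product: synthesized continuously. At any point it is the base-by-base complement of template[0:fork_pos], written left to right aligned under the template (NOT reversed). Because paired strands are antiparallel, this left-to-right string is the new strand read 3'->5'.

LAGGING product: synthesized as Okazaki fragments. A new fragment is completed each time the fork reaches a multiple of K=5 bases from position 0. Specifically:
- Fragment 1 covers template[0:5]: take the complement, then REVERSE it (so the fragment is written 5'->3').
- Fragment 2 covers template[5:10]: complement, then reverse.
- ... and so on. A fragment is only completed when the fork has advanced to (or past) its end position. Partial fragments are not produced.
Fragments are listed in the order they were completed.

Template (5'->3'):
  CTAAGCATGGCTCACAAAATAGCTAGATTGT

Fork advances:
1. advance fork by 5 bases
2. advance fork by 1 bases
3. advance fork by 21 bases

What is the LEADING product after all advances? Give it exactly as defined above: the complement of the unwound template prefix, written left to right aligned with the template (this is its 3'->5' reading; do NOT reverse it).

Answer: GATTCGTACCGAGTGTTTTATCGATCT

Derivation:
Step 1: advance 5 -> fork_pos = 0 + 5 = 5.
Step 2: advance 1 -> fork_pos = 5 + 1 = 6.
Step 3: advance 21 -> fork_pos = 6 + 21 = 27.
Unwound prefix: template[0:27] = CTAAGCATGGCTCACAAAATAGCTAGA
Complement it base by base (A<->T, C<->G), keeping left-to-right order:
  [0:5] CTAAG -> GATTC
  [5:10] CATGG -> GTACC
  [10:15] CTCAC -> GAGTG
  [15:20] AAAAT -> TTTTA
  [20:25] AGCTA -> TCGAT
  [25:27] GA -> CT
Concatenate: GATTCGTACCGAGTGTTTTATCGATCT (length 27; written aligned with the template, i.e. 3'->5').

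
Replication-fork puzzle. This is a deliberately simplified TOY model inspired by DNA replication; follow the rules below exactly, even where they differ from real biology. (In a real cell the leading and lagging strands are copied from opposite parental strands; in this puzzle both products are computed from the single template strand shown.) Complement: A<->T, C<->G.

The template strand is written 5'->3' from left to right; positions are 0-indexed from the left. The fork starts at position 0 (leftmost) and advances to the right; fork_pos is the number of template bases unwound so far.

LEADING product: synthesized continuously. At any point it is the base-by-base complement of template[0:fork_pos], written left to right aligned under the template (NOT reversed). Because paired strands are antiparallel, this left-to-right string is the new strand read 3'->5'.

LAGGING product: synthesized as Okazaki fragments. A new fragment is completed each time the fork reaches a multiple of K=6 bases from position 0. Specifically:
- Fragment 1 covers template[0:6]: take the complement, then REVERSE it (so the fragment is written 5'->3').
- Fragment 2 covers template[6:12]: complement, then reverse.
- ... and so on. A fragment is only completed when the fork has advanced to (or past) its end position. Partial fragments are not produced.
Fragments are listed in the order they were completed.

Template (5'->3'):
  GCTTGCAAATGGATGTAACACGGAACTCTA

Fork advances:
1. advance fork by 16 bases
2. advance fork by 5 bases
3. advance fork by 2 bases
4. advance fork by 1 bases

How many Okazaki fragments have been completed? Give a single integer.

Answer: 4

Derivation:
Step 1: advance 16 -> fork_pos = 0 + 16 = 16. Reached multiple(s) of 6: 6, 12 -> fragments 1-2 completed (2 total).
Step 2: advance 5 -> fork_pos = 16 + 5 = 21. Reached multiple(s) of 6: 18 -> fragment 3 completed (3 total).
Step 3: advance 2 -> fork_pos = 21 + 2 = 23. Next multiple of 6 is 24 (not reached); still 3 fragment(s).
Step 4: advance 1 -> fork_pos = 23 + 1 = 24. Reached multiple(s) of 6: 24 -> fragment 4 completed (4 total).
Check: final fork_pos = 24; the multiples of 6 that are <= 24 are 6..24 -> 24 // 6 = 4 completed fragment(s).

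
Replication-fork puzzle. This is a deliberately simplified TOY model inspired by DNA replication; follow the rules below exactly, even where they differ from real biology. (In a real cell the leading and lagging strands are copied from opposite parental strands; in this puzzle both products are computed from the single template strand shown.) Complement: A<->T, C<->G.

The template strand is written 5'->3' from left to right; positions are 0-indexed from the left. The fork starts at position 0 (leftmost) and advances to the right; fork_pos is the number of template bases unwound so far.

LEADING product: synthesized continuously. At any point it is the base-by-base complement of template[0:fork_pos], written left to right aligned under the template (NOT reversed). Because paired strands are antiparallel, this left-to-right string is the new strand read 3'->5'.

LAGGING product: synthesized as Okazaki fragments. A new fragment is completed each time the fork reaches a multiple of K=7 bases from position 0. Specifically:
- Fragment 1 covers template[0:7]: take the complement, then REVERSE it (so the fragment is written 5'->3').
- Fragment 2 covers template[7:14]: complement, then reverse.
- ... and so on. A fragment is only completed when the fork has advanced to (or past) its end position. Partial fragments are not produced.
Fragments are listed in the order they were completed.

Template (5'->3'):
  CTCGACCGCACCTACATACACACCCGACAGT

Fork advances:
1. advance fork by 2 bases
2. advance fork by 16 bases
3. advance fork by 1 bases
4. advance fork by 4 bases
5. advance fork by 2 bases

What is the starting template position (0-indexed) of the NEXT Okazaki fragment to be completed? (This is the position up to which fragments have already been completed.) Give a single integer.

Answer: 21

Derivation:
Step 1: advance 2 -> fork_pos = 0 + 2 = 2. Next multiple of 7 is 7 (not reached); still 0 fragment(s).
Step 2: advance 16 -> fork_pos = 2 + 16 = 18. Reached multiple(s) of 7: 7, 14 -> fragments 1-2 completed (2 total).
Step 3: advance 1 -> fork_pos = 18 + 1 = 19. Next multiple of 7 is 21 (not reached); still 2 fragment(s).
Step 4: advance 4 -> fork_pos = 19 + 4 = 23. Reached multiple(s) of 7: 21 -> fragment 3 completed (3 total).
Step 5: advance 2 -> fork_pos = 23 + 2 = 25. Next multiple of 7 is 28 (not reached); still 3 fragment(s).
3 fragment(s) completed, covering template[0:21] (3 x 7 = 21). The next fragment, fragment 4, covers template[21:28], so it starts at position 21.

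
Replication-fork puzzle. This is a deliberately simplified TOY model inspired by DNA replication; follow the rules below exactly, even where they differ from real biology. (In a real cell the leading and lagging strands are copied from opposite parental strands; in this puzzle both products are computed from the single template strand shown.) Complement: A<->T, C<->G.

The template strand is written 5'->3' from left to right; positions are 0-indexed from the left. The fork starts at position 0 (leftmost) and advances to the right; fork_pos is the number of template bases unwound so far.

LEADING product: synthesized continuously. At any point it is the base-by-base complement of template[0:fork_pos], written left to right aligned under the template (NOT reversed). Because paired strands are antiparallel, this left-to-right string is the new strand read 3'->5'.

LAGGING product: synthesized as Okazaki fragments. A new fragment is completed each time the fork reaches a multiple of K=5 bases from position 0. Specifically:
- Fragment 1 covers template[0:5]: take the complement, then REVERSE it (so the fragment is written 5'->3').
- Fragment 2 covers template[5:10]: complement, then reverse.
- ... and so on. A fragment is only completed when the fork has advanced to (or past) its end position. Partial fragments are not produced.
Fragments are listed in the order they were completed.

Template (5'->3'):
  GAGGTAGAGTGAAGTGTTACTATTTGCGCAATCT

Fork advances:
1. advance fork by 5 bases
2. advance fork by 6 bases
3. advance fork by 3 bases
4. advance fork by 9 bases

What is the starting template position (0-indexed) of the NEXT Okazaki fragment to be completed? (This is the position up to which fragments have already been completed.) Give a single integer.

Answer: 20

Derivation:
Step 1: advance 5 -> fork_pos = 0 + 5 = 5. Reached multiple(s) of 5: 5 -> fragment 1 completed (1 total).
Step 2: advance 6 -> fork_pos = 5 + 6 = 11. Reached multiple(s) of 5: 10 -> fragment 2 completed (2 total).
Step 3: advance 3 -> fork_pos = 11 + 3 = 14. Next multiple of 5 is 15 (not reached); still 2 fragment(s).
Step 4: advance 9 -> fork_pos = 14 + 9 = 23. Reached multiple(s) of 5: 15, 20 -> fragments 3-4 completed (4 total).
4 fragment(s) completed, covering template[0:20] (4 x 5 = 20). The next fragment, fragment 5, covers template[20:25], so it starts at position 20.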